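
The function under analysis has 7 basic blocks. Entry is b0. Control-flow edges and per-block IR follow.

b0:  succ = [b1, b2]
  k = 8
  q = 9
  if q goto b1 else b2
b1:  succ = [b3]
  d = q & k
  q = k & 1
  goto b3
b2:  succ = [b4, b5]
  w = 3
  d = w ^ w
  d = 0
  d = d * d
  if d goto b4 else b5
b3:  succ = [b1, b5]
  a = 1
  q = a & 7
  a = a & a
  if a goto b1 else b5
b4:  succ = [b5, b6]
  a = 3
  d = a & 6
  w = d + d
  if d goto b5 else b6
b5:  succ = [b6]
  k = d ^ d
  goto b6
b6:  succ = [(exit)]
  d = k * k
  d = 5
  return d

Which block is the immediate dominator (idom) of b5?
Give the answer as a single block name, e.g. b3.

idom tree: b1←b0 b2←b0 b3←b1 b4←b2 b5←b0 b6←b0
Dom∩ at merges:
  b1: preds {b0,b3}: {b0} ∩ {b0,b1,b3} = {b0}; idom=b0
  b5: preds {b2,b3,b4}: {b0,b2} ∩ {b0,b1,b3} ∩ {b0,b2,b4} = {b0}; idom=b0
  b6: preds {b4,b5}: {b0,b2,b4} ∩ {b0,b5} = {b0}; idom=b0

idom(b5) = b0

Answer: b0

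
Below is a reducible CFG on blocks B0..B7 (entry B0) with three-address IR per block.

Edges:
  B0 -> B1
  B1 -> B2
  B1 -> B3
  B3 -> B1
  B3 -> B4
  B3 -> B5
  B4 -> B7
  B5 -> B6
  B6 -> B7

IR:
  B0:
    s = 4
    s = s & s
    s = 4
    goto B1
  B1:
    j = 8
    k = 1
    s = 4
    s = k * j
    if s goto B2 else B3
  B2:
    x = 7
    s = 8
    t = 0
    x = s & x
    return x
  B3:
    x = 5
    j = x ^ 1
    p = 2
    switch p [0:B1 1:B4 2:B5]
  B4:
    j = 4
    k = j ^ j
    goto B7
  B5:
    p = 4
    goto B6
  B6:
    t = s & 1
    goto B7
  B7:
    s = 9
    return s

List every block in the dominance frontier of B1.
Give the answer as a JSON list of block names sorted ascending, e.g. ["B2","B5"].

Answer: ["B1"]

Derivation:
idom tree: B1←B0 B2←B1 B3←B1 B4←B3 B5←B3 B6←B5 B7←B3
Dom∩ at merges:
  B1: preds {B0,B3}: {B0} ∩ {B0,B1,B3} = {B0}; idom=B0
  B7: preds {B4,B6}: {B0,B1,B3,B4} ∩ {B0,B1,B3,B5,B6} = {B0,B1,B3}; idom=B3

DF walk-up:
  B1←B0: walk · to B0
  B1←B3: walk B3→B1 to B0
  B7←B4: walk B4 to B3
  B7←B6: walk B6→B5 to B3
  DF(B0)=∅
  DF(B1)={B1}
  DF(B2)=∅
  DF(B3)={B1}
  DF(B4)={B7}
  DF(B5)={B7}
  DF(B6)={B7}
  DF(B7)=∅

DF(B1) = ["B1"]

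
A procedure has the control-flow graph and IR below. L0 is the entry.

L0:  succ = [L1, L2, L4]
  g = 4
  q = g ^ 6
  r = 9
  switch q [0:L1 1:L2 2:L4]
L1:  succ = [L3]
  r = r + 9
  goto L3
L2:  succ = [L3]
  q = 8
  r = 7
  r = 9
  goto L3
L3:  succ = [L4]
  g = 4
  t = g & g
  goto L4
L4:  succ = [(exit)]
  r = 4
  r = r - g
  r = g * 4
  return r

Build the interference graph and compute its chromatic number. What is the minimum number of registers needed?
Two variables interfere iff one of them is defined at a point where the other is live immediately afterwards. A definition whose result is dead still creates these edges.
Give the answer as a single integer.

def/use:
  L0: def={g,q,r} ue=∅
  L1: def={r} ue={r}
  L2: def={q,r} ue=∅
  L3: def={g,t} ue=∅
  L4: def={r} ue={g}

Liveness:
  live L0: ∅→{g,r}
  live L1: {r}→∅
  live L2: ∅→∅
  live L3: ∅→{g}
  live L4: {g}→∅

Interfere edges:
  g — {q,r,t}
  q — {g,r}
  r — {g,q}
  t — {g}

Chromatic number:
  {g,q,r} pairwise interfere (3-clique) ⇒ χ ≥ 3
  3-colouring: c0={g}  c1={q,t}  c2={r}
  χ = 3

Answer: 3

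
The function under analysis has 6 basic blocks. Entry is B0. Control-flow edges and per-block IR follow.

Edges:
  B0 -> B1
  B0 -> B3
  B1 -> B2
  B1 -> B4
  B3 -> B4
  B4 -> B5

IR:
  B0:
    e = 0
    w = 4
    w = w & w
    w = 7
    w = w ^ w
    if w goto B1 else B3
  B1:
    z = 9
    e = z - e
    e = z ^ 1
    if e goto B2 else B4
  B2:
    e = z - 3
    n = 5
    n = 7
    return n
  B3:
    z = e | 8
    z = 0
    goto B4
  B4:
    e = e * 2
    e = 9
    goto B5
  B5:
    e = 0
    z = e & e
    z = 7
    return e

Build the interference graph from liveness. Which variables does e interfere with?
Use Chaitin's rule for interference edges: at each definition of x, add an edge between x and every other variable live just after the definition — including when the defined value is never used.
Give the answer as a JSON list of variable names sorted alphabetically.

Block summaries:
  B0 def {e,w} use ∅
  B1 def {e,z} use {e}
  B2 def {e,n} use {z}
  B3 def {z} use {e}
  B4 def {e} use {e}
  B5 def {e,z} use ∅

Backward fixpoint:
  B0: in=∅ out={e}
  B1: in={e} out={e,z}
  B2: in={z} out=∅
  B3: in={e} out={e}
  B4: in={e} out=∅
  B5: in=∅ out=∅

Conflict graph:
  e — {w,z}
  n — ∅
  w — {e}
  z — {e}

N(e) = ["w", "z"]

Answer: ["w", "z"]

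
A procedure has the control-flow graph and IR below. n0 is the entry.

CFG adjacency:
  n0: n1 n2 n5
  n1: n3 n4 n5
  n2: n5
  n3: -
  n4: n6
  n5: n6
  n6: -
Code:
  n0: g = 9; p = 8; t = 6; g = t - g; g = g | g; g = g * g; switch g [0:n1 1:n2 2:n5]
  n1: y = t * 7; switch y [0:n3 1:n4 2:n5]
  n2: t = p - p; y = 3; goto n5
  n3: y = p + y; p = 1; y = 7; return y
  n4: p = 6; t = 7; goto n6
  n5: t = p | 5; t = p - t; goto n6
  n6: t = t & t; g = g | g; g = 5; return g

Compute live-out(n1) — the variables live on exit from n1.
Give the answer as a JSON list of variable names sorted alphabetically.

Per-block:
  n0: {g,p,t} / ∅
  n1: {y} / {t}
  n2: {t,y} / {p}
  n3: {p,y} / {p,y}
  n4: {p,t} / ∅
  n5: {t} / {p}
  n6: {g,t} / {g,t}

Live sets:
  live n0: ∅→{g,p,t}
  live n1: {g,p,t}→{g,p,y}
  live n2: {g,p}→{g,p}
  live n3: {p,y}→∅
  live n4: {g}→{g,t}
  live n5: {g,p}→{g,t}
  live n6: {g,t}→∅

live-out(n1) = ["g", "p", "y"]

Answer: ["g", "p", "y"]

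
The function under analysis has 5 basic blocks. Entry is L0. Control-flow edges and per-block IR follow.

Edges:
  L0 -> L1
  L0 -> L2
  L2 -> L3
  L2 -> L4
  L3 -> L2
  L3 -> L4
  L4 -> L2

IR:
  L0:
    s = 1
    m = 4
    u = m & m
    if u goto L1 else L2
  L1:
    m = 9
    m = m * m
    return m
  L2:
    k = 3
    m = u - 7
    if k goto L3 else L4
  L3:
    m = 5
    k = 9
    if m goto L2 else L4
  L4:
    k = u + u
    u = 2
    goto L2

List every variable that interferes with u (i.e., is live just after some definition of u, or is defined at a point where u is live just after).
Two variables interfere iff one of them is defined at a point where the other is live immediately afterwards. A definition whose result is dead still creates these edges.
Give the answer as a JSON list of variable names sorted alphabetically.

Block summaries:
  L0: def={m,s,u} ue=∅
  L1: def={m} ue=∅
  L2: def={k,m} ue={u}
  L3: def={k,m} ue=∅
  L4: def={k,u} ue={u}

Live sets:
  live L0: ∅→{u}
  live L1: ∅→∅
  live L2: {u}→{u}
  live L3: {u}→{u}
  live L4: {u}→{u}

Interfere edges:
  k: {m,u}
  m: {k,u}
  s: ∅
  u: {k,m}

N(u) = ["k", "m"]

Answer: ["k", "m"]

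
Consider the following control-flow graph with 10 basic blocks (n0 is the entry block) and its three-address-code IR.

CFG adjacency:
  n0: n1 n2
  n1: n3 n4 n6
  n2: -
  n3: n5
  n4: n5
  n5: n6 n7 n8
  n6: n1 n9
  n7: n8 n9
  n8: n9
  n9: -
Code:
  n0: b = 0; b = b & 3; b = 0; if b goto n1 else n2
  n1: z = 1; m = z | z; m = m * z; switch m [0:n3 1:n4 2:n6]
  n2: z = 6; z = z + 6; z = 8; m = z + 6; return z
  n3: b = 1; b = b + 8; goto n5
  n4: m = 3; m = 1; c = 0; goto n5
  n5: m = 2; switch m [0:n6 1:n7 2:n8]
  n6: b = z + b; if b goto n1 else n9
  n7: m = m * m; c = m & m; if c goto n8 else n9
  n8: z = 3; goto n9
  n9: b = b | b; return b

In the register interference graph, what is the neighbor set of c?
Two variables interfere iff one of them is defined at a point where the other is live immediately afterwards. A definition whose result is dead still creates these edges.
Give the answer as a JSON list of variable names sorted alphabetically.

Block summaries:
  n0: def={b} ue=∅
  n1: def={m,z} ue=∅
  n2: def={m,z} ue=∅
  n3: def={b} ue=∅
  n4: def={c,m} ue=∅
  n5: def={m} ue=∅
  n6: def={b} ue={b,z}
  n7: def={c,m} ue={m}
  n8: def={z} ue=∅
  n9: def={b} ue={b}

Liveness:
  n0: in=∅ out={b}
  n1: in={b} out={b,z}
  n2: in=∅ out=∅
  n3: in={z} out={b,z}
  n4: in={b,z} out={b,z}
  n5: in={b,z} out={b,m,z}
  n6: in={b,z} out={b}
  n7: in={b,m} out={b}
  n8: in={b} out={b}
  n9: in={b} out=∅

Interference:
  b: {c,m,z}
  c: {b,z}
  m: {b,z}
  z: {b,c,m}

N(c) = ["b", "z"]

Answer: ["b", "z"]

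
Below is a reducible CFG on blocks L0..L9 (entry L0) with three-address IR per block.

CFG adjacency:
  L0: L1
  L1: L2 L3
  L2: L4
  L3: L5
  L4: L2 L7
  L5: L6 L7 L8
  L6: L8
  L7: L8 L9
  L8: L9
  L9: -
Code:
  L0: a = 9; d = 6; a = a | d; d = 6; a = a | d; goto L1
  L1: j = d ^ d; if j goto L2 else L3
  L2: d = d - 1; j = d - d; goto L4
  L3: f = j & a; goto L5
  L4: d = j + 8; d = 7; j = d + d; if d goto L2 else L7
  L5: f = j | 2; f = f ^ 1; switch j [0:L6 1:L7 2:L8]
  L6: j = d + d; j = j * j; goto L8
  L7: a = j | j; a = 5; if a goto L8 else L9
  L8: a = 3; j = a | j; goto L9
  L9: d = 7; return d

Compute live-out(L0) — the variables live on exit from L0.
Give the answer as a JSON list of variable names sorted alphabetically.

Answer: ["a", "d"]

Analysis:
Block summaries:
  L0: def={a,d} ue=∅
  L1: def={j} ue={d}
  L2: def={d,j} ue={d}
  L3: def={f} ue={a,j}
  L4: def={d,j} ue={j}
  L5: def={f} ue={j}
  L6: def={j} ue={d}
  L7: def={a} ue={j}
  L8: def={a,j} ue={j}
  L9: def={d} ue=∅

Live sets:
  L0: in=∅ out={a,d}
  L1: in={a,d} out={a,d,j}
  L2: in={d} out={j}
  L3: in={a,d,j} out={d,j}
  L4: in={j} out={d,j}
  L5: in={d,j} out={d,j}
  L6: in={d} out={j}
  L7: in={j} out={j}
  L8: in={j} out=∅
  L9: in=∅ out=∅

live-out(L0) = ["a", "d"]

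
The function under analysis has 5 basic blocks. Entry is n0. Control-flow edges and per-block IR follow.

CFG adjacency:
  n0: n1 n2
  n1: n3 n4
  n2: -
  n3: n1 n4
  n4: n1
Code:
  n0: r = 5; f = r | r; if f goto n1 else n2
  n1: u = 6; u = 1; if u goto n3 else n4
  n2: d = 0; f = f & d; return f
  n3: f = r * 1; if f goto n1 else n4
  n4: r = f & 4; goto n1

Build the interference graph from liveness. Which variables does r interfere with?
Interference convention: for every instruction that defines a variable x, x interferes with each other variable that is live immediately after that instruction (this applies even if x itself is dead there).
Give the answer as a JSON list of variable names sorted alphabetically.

Answer: ["f", "u"]

Derivation:
def/use:
  n0: {f,r} / ∅
  n1: {u} / ∅
  n2: {d,f} / {f}
  n3: {f} / {r}
  n4: {r} / {f}

Backward fixpoint:
  live n0: ∅→{f,r}
  live n1: {f,r}→{f,r}
  live n2: {f}→∅
  live n3: {r}→{f,r}
  live n4: {f}→{f,r}

Interfere edges:
  d — {f}
  f — {d,r,u}
  r — {f,u}
  u — {f,r}

N(r) = ["f", "u"]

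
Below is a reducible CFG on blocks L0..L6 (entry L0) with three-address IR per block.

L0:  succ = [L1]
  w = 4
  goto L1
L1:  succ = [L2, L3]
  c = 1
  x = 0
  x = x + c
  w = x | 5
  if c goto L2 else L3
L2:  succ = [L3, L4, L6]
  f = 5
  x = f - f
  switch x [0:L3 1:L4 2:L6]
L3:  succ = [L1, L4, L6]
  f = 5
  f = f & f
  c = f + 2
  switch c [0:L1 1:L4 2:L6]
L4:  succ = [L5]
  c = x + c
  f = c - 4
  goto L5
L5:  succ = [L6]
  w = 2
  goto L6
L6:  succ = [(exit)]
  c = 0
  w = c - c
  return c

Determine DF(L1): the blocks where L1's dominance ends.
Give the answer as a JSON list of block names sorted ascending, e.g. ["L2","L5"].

Answer: ["L1"]

Working:
idom tree: L1←L0 L2←L1 L3←L1 L4←L1 L5←L4 L6←L1
Dom at joins:
  L1: preds {L0,L3}: {L0} ∩ {L0,L1,L3} = {L0}; idom=L0
  L3: preds {L1,L2}: {L0,L1} ∩ {L0,L1,L2} = {L0,L1}; idom=L1
  L4: preds {L2,L3}: {L0,L1,L2} ∩ {L0,L1,L3} = {L0,L1}; idom=L1
  L6: preds {L2,L3,L5}: {L0,L1,L2} ∩ {L0,L1,L3} ∩ {L0,L1,L4,L5} = {L0,L1}; idom=L1

Frontier:
  join L1 pred L0: · stop@L0
  join L1 pred L3: L3→L1 stop@L0
  join L3 pred L1: · stop@L1
  join L3 pred L2: L2 stop@L1
  join L4 pred L2: L2 stop@L1
  join L4 pred L3: L3 stop@L1
  join L6 pred L2: L2 stop@L1
  join L6 pred L3: L3 stop@L1
  join L6 pred L5: L5→L4 stop@L1
  L0 → ∅
  L1 → {L1}
  L2 → {L3,L4,L6}
  L3 → {L1,L4,L6}
  L4 → {L6}
  L5 → {L6}
  L6 → ∅

DF(L1) = ["L1"]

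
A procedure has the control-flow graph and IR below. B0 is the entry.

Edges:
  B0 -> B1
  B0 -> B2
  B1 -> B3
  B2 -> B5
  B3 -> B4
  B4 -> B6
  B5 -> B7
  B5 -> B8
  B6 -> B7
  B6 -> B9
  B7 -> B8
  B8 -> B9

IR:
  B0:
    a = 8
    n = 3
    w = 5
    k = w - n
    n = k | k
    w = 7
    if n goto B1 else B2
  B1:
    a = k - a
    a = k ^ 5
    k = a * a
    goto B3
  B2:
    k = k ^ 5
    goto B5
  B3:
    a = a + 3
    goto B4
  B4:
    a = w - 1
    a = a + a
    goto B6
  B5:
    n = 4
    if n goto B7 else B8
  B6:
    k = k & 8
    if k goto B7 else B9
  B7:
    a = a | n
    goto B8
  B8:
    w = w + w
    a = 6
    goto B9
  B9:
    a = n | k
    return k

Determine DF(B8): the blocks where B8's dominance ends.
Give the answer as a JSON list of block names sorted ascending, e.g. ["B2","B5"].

idom tree: B1←B0 B2←B0 B3←B1 B4←B3 B5←B2 B6←B4 B7←B0 B8←B0 B9←B0
Dom at joins:
  B7: preds {B5,B6}: {B0,B2,B5} ∩ {B0,B1,B3,B4,B6} = {B0}; idom=B0
  B8: preds {B5,B7}: {B0,B2,B5} ∩ {B0,B7} = {B0}; idom=B0
  B9: preds {B6,B8}: {B0,B1,B3,B4,B6} ∩ {B0,B8} = {B0}; idom=B0

DF derivation:
  B7←B5: walk B5→B2 to B0
  B7←B6: walk B6→B4→B3→B1 to B0
  B8←B5: walk B5→B2 to B0
  B8←B7: walk B7 to B0
  B9←B6: walk B6→B4→B3→B1 to B0
  B9←B8: walk B8 to B0
  DF(B0)=∅
  DF(B1)={B7,B9}
  DF(B2)={B7,B8}
  DF(B3)={B7,B9}
  DF(B4)={B7,B9}
  DF(B5)={B7,B8}
  DF(B6)={B7,B9}
  DF(B7)={B8}
  DF(B8)={B9}
  DF(B9)=∅

DF(B8) = ["B9"]

Answer: ["B9"]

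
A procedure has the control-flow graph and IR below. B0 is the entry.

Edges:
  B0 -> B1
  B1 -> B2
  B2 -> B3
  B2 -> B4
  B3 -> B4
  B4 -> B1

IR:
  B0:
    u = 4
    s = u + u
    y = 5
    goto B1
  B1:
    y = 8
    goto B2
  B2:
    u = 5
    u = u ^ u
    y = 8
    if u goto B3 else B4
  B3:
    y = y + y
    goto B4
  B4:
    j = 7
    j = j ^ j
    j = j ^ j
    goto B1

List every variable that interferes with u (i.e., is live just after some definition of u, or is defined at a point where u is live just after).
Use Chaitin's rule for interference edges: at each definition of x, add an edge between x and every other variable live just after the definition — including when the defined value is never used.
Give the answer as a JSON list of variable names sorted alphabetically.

Block summaries:
  B0: def={s,u,y} ue=∅
  B1: def={y} ue=∅
  B2: def={u,y} ue=∅
  B3: def={y} ue={y}
  B4: def={j} ue=∅

Liveness:
  B0 li=∅ lo=∅
  B1 li=∅ lo=∅
  B2 li=∅ lo={y}
  B3 li={y} lo=∅
  B4 li=∅ lo=∅

Interference:
  j: ∅
  s: ∅
  u: {y}
  y: {u}

N(u) = ["y"]

Answer: ["y"]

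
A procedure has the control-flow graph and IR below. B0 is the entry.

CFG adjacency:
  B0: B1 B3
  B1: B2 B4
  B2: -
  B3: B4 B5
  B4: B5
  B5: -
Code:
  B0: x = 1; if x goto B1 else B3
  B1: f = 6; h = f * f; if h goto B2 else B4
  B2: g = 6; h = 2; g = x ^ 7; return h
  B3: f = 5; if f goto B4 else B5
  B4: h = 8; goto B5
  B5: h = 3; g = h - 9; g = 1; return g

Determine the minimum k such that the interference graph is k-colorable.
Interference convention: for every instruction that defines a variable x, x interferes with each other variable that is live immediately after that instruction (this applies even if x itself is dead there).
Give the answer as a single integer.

Answer: 3

Analysis:
Block summaries:
  B0: {x} / ∅
  B1: {f,h} / ∅
  B2: {g,h} / {x}
  B3: {f} / ∅
  B4: {h} / ∅
  B5: {g,h} / ∅

Live sets:
  B0 li=∅ lo={x}
  B1 li={x} lo={x}
  B2 li={x} lo=∅
  B3 li=∅ lo=∅
  B4 li=∅ lo=∅
  B5 li=∅ lo=∅

Interfere edges:
  f↔{x}
  g↔{h,x}
  h↔{g,x}
  x↔{f,g,h}

Registers:
  {g,h,x} pairwise interfere (3-clique) ⇒ χ ≥ 3
  assign f→c1 g→c1 h→c2 x→c0 — no edge inside a register ⇒ χ ≤ 3
  χ = 3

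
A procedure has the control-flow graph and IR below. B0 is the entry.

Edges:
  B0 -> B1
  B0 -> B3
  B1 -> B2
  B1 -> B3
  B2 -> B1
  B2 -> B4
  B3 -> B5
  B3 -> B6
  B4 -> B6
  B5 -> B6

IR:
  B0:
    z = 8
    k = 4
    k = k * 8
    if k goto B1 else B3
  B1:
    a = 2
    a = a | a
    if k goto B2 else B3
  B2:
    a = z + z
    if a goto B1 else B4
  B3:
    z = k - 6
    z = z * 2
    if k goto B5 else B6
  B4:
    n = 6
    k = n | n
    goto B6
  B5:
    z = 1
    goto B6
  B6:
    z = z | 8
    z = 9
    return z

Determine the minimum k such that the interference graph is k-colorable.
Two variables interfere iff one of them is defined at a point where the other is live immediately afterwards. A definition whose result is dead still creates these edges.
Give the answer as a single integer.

Answer: 3

Working:
Per-block:
  B0: {k,z} / ∅
  B1: {a} / {k}
  B2: {a} / {z}
  B3: {z} / {k}
  B4: {k,n} / ∅
  B5: {z} / ∅
  B6: {z} / {z}

Live sets:
  B0: in=∅ out={k,z}
  B1: in={k,z} out={k,z}
  B2: in={k,z} out={k,z}
  B3: in={k} out={z}
  B4: in={z} out={z}
  B5: in=∅ out={z}
  B6: in={z} out=∅

Interference:
  a↔{k,z}
  k↔{a,z}
  n↔{z}
  z↔{a,k,n}

Chromatic number:
  lower bound: {a,k,z} mutually conflict ⇒ χ ≥ 3
  3-colouring: R0={z}  R1={a,n}  R2={k}
  χ = 3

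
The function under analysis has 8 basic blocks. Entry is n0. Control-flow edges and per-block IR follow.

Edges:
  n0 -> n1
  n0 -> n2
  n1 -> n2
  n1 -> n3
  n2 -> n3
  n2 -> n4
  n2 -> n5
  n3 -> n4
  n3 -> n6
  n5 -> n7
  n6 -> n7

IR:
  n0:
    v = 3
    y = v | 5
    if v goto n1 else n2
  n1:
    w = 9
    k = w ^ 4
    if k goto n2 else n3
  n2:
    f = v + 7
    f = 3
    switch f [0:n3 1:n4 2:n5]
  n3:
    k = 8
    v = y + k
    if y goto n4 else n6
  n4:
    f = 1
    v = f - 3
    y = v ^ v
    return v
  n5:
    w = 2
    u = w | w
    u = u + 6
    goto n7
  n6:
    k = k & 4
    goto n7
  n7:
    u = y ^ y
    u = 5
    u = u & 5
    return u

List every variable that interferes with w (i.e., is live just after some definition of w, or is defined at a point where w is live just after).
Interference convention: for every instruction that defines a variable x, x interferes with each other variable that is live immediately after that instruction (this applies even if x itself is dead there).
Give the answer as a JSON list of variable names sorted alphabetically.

Block summaries:
  n0: {v,y} / ∅
  n1: {k,w} / ∅
  n2: {f} / {v}
  n3: {k,v} / {y}
  n4: {f,v,y} / ∅
  n5: {u,w} / ∅
  n6: {k} / {k}
  n7: {u} / {y}

Live sets:
  n0 li=∅ lo={v,y}
  n1 li={v,y} lo={v,y}
  n2 li={v,y} lo={y}
  n3 li={y} lo={k,y}
  n4 li=∅ lo=∅
  n5 li={y} lo={y}
  n6 li={k,y} lo={y}
  n7 li={y} lo=∅

Interference:
  f: {y}
  k: {v,y}
  u: {y}
  v: {k,w,y}
  w: {v,y}
  y: {f,k,u,v,w}

N(w) = ["v", "y"]

Answer: ["v", "y"]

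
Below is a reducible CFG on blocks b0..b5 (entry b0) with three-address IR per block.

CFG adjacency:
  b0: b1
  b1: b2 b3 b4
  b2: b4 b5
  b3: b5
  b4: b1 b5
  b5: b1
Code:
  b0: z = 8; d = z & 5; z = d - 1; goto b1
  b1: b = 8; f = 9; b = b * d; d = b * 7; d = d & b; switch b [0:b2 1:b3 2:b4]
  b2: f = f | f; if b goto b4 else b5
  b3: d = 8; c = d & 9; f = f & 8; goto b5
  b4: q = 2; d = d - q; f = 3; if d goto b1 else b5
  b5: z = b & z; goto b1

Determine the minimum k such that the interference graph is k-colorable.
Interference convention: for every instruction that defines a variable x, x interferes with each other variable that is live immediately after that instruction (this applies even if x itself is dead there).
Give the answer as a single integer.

Block summaries:
  b0: {d,z} / ∅
  b1: {b,d,f} / {d}
  b2: {f} / {b,f}
  b3: {c,d,f} / {f}
  b4: {d,f,q} / {d}
  b5: {z} / {b,z}

Live sets:
  b0: in=∅ out={d,z}
  b1: in={d,z} out={b,d,f,z}
  b2: in={b,d,f,z} out={b,d,z}
  b3: in={b,f,z} out={b,d,z}
  b4: in={b,d,z} out={b,d,z}
  b5: in={b,d,z} out={d,z}

Interfere edges:
  b↔{c,d,f,q,z}
  c↔{b,d,f,z}
  d↔{b,c,f,q,z}
  f↔{b,c,d,z}
  q↔{b,d,z}
  z↔{b,c,d,f,q}

Registers:
  {b,c,d,f,z} pairwise interfere (5-clique) ⇒ χ ≥ 5
  assign b→R0 c→R3 d→R1 f→R4 q→R3 z→R2 — no edge inside a register ⇒ χ ≤ 5
  χ = 5

Answer: 5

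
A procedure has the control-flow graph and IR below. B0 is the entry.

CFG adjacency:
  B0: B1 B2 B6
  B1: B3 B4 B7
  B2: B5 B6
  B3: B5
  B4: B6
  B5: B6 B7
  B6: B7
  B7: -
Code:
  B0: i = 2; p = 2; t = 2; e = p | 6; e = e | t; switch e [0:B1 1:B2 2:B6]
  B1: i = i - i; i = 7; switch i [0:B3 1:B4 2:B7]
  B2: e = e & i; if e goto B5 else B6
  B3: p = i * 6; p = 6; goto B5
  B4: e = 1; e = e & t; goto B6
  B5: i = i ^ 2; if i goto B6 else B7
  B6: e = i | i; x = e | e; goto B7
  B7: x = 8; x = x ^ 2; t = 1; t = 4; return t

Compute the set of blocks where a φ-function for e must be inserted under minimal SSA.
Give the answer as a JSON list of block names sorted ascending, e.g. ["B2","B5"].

Answer: ["B5", "B6", "B7"]

Analysis:
idom tree: B1←B0 B2←B0 B3←B1 B4←B1 B5←B0 B6←B0 B7←B0
Dom∩ at merges:
  B5: preds {B2,B3}: {B0,B2} ∩ {B0,B1,B3} = {B0}; idom=B0
  B6: preds {B0,B2,B4,B5}: {B0} ∩ {B0,B2} ∩ {B0,B1,B4} ∩ {B0,B5} = {B0}; idom=B0
  B7: preds {B1,B5,B6}: {B0,B1} ∩ {B0,B5} ∩ {B0,B6} = {B0}; idom=B0

DF walk-up:
  B5←B2: walk B2 to B0
  B5←B3: walk B3→B1 to B0
  B6←B0: walk · to B0
  B6←B2: walk B2 to B0
  B6←B4: walk B4→B1 to B0
  B6←B5: walk B5 to B0
  B7←B1: walk B1 to B0
  B7←B5: walk B5 to B0
  B7←B6: walk B6 to B0
  DF(B0)=∅
  DF(B1)={B5,B6,B7}
  DF(B2)={B5,B6}
  DF(B3)={B5}
  DF(B4)={B6}
  DF(B5)={B6,B7}
  DF(B6)={B7}
  DF(B7)=∅

φ for e: defs {B0,B2,B4,B6}
  DF⁺ = {B5,B6,B7}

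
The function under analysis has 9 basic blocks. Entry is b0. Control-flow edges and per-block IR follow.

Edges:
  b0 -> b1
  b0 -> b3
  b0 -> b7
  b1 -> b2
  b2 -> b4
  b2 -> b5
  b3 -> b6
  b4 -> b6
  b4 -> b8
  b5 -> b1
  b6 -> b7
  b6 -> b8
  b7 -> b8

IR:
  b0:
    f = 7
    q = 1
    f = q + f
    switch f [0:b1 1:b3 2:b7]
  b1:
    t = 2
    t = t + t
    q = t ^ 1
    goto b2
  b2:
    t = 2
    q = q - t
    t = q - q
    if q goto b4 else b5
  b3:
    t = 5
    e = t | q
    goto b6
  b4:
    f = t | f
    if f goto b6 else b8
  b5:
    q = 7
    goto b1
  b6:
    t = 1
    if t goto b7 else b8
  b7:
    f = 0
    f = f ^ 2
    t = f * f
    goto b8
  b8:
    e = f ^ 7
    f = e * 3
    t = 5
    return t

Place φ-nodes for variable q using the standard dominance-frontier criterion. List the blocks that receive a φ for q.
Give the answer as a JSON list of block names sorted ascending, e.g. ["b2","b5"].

Answer: ["b1", "b6", "b7", "b8"]

Working:
idom tree: b1←b0 b2←b1 b3←b0 b4←b2 b5←b2 b6←b0 b7←b0 b8←b0
Dom∩ at merges:
  b1: preds {b0,b5}: {b0} ∩ {b0,b1,b2,b5} = {b0}; idom=b0
  b6: preds {b3,b4}: {b0,b3} ∩ {b0,b1,b2,b4} = {b0}; idom=b0
  b7: preds {b0,b6}: {b0} ∩ {b0,b6} = {b0}; idom=b0
  b8: preds {b4,b6,b7}: {b0,b1,b2,b4} ∩ {b0,b6} ∩ {b0,b7} = {b0}; idom=b0

DF walk-up:
  join b1 pred b0: · stop@b0
  join b1 pred b5: b5→b2→b1 stop@b0
  join b6 pred b3: b3 stop@b0
  join b6 pred b4: b4→b2→b1 stop@b0
  join b7 pred b0: · stop@b0
  join b7 pred b6: b6 stop@b0
  join b8 pred b4: b4→b2→b1 stop@b0
  join b8 pred b6: b6 stop@b0
  join b8 pred b7: b7 stop@b0
  DF(b0)=∅
  DF(b1)={b1,b6,b8}
  DF(b2)={b1,b6,b8}
  DF(b3)={b6}
  DF(b4)={b6,b8}
  DF(b5)={b1}
  DF(b6)={b7,b8}
  DF(b7)={b8}
  DF(b8)=∅

φ for q: defs {b0,b1,b2,b5}
  DF⁺ = {b1,b6,b7,b8}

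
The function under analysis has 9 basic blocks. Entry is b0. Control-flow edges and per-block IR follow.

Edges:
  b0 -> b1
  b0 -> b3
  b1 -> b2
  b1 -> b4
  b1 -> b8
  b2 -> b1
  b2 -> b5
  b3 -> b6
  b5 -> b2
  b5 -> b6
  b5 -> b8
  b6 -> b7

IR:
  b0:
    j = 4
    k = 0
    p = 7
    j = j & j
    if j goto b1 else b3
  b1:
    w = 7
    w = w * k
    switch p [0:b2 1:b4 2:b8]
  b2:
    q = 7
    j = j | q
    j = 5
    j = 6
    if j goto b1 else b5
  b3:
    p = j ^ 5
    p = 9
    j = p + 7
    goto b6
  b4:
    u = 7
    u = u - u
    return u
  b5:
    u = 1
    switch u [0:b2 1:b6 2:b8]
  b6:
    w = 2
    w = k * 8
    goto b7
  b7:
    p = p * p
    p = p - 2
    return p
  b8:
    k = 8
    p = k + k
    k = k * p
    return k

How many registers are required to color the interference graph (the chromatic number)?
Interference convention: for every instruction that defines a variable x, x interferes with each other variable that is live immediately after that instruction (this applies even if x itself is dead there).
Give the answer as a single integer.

Answer: 4

Working:
Block summaries:
  b0 def {j,k,p} use ∅
  b1 def {w} use {k,p}
  b2 def {j,q} use {j}
  b3 def {j,p} use {j}
  b4 def {u} use ∅
  b5 def {u} use ∅
  b6 def {w} use {k}
  b7 def {p} use {p}
  b8 def {k,p} use ∅

Backward fixpoint:
  live b0: ∅→{j,k,p}
  live b1: {j,k,p}→{j,k,p}
  live b2: {j,k,p}→{j,k,p}
  live b3: {j,k}→{k,p}
  live b4: ∅→∅
  live b5: {j,k,p}→{j,k,p}
  live b6: {k,p}→{p}
  live b7: {p}→∅
  live b8: ∅→∅

Interfere edges:
  j: {k,p,q,u,w}
  k: {j,p,q,u,w}
  p: {j,k,q,u,w}
  q: {j,k,p}
  u: {j,k,p}
  w: {j,k,p}

Colouring:
  lower bound: {j,k,p,q} mutually conflict ⇒ χ ≥ 4
  assign j→r0 k→r1 p→r2 q→r3 u→r3 w→r3 — no edge inside a register ⇒ χ ≤ 4
  χ = 4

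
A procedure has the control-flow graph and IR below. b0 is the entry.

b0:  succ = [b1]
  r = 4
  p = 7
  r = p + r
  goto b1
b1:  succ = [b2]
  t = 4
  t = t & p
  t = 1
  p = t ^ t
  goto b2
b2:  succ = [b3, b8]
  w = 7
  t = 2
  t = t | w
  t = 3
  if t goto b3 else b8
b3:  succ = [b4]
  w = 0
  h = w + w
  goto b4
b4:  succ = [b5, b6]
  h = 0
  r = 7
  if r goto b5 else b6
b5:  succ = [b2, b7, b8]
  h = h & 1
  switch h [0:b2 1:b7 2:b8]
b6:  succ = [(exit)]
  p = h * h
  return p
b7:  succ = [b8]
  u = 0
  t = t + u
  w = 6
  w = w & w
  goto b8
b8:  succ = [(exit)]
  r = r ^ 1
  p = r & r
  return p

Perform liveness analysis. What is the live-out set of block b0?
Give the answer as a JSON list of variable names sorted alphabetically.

Answer: ["p", "r"]

Analysis:
def/use:
  b0: def={p,r} ue=∅
  b1: def={p,t} ue={p}
  b2: def={t,w} ue=∅
  b3: def={h,w} ue=∅
  b4: def={h,r} ue=∅
  b5: def={h} ue={h}
  b6: def={p} ue={h}
  b7: def={t,u,w} ue={t}
  b8: def={p,r} ue={r}

Backward fixpoint:
  live b0: ∅→{p,r}
  live b1: {p,r}→{r}
  live b2: {r}→{r,t}
  live b3: {t}→{t}
  live b4: {t}→{h,r,t}
  live b5: {h,r,t}→{r,t}
  live b6: {h}→∅
  live b7: {r,t}→{r}
  live b8: {r}→∅

live-out(b0) = ["p", "r"]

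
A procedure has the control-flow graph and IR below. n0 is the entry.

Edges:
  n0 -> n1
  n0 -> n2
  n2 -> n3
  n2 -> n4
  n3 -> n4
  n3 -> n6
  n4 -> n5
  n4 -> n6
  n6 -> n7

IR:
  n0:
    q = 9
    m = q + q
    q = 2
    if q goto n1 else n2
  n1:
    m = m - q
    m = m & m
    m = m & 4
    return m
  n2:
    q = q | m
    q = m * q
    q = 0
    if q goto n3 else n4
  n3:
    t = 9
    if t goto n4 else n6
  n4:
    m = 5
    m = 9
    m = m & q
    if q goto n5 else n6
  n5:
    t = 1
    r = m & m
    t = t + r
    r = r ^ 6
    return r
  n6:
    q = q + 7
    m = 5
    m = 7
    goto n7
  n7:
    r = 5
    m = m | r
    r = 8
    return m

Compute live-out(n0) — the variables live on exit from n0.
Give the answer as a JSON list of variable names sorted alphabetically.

Answer: ["m", "q"]

Derivation:
Block summaries:
  n0: def={m,q} ue=∅
  n1: def={m} ue={m,q}
  n2: def={q} ue={m,q}
  n3: def={t} ue=∅
  n4: def={m} ue={q}
  n5: def={r,t} ue={m}
  n6: def={m,q} ue={q}
  n7: def={m,r} ue={m}

Liveness:
  live n0: ∅→{m,q}
  live n1: {m,q}→∅
  live n2: {m,q}→{q}
  live n3: {q}→{q}
  live n4: {q}→{m,q}
  live n5: {m}→∅
  live n6: {q}→{m}
  live n7: {m}→∅

live-out(n0) = ["m", "q"]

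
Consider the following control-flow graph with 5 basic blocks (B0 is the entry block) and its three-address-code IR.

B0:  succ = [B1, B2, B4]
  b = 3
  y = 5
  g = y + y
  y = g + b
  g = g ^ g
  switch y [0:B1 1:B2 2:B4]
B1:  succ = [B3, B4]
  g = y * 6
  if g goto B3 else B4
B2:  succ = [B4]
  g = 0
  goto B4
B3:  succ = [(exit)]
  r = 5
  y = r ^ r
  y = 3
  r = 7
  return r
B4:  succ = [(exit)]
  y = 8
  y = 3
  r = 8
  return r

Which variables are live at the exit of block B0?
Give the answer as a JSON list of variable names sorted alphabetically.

Answer: ["y"]

Working:
Block summaries:
  B0 def {b,g,y} use ∅
  B1 def {g} use {y}
  B2 def {g} use ∅
  B3 def {r,y} use ∅
  B4 def {r,y} use ∅

Live sets:
  B0 li=∅ lo={y}
  B1 li={y} lo=∅
  B2 li=∅ lo=∅
  B3 li=∅ lo=∅
  B4 li=∅ lo=∅

live-out(B0) = ["y"]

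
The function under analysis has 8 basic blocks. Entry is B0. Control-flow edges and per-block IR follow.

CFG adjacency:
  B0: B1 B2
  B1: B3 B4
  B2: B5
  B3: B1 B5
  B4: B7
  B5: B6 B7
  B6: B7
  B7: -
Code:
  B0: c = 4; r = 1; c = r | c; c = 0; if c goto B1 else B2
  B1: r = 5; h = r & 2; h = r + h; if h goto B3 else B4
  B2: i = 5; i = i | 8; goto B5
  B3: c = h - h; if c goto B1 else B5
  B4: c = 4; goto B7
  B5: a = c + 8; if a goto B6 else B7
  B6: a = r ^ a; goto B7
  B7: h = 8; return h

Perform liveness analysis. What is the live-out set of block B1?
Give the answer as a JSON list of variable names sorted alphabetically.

Block summaries:
  B0: {c,r} / ∅
  B1: {h,r} / ∅
  B2: {i} / ∅
  B3: {c} / {h}
  B4: {c} / ∅
  B5: {a} / {c}
  B6: {a} / {a,r}
  B7: {h} / ∅

Liveness:
  B0 li=∅ lo={c,r}
  B1 li=∅ lo={h,r}
  B2 li={c,r} lo={c,r}
  B3 li={h,r} lo={c,r}
  B4 li=∅ lo=∅
  B5 li={c,r} lo={a,r}
  B6 li={a,r} lo=∅
  B7 li=∅ lo=∅

live-out(B1) = ["h", "r"]

Answer: ["h", "r"]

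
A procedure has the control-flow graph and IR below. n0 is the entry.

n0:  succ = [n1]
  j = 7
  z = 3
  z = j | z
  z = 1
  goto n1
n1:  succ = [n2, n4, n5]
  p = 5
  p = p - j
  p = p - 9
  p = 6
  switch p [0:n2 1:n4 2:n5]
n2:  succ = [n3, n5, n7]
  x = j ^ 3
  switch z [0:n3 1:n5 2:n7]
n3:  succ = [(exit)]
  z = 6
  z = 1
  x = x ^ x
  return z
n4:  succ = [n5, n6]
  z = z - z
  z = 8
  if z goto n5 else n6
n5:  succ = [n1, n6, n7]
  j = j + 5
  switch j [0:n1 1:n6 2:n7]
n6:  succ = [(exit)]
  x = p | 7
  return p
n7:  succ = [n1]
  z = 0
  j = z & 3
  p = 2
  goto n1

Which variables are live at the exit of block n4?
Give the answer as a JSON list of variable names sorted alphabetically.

def/use:
  n0 def {j,z} use ∅
  n1 def {p} use {j}
  n2 def {x} use {j,z}
  n3 def {x,z} use {x}
  n4 def {z} use {z}
  n5 def {j} use {j}
  n6 def {x} use {p}
  n7 def {j,p,z} use ∅

Live sets:
  n0: in=∅ out={j,z}
  n1: in={j,z} out={j,p,z}
  n2: in={j,p,z} out={j,p,x,z}
  n3: in={x} out=∅
  n4: in={j,p,z} out={j,p,z}
  n5: in={j,p,z} out={j,p,z}
  n6: in={p} out=∅
  n7: in=∅ out={j,z}

live-out(n4) = ["j", "p", "z"]

Answer: ["j", "p", "z"]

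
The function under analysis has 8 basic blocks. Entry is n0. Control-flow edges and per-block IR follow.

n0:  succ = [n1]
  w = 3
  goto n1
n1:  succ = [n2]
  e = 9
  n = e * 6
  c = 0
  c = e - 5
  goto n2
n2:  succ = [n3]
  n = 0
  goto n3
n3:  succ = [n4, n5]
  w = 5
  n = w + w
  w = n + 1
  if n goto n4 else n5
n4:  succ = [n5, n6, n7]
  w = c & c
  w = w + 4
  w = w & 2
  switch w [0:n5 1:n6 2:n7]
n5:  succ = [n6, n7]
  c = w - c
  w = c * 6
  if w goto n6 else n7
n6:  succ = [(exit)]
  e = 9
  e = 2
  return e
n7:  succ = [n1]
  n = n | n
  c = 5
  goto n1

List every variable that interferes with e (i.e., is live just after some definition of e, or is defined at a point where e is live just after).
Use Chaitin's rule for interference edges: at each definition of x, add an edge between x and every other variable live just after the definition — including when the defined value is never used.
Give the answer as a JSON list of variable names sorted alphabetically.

Answer: ["c", "n"]

Derivation:
def/use:
  n0: {w} / ∅
  n1: {c,e,n} / ∅
  n2: {n} / ∅
  n3: {n,w} / ∅
  n4: {w} / {c}
  n5: {c,w} / {c,w}
  n6: {e} / ∅
  n7: {c,n} / {n}

Live sets:
  n0 li=∅ lo=∅
  n1 li=∅ lo={c}
  n2 li={c} lo={c}
  n3 li={c} lo={c,n,w}
  n4 li={c,n} lo={c,n,w}
  n5 li={c,n,w} lo={n}
  n6 li=∅ lo=∅
  n7 li={n} lo=∅

Interfere edges:
  c: {e,n,w}
  e: {c,n}
  n: {c,e,w}
  w: {c,n}

N(e) = ["c", "n"]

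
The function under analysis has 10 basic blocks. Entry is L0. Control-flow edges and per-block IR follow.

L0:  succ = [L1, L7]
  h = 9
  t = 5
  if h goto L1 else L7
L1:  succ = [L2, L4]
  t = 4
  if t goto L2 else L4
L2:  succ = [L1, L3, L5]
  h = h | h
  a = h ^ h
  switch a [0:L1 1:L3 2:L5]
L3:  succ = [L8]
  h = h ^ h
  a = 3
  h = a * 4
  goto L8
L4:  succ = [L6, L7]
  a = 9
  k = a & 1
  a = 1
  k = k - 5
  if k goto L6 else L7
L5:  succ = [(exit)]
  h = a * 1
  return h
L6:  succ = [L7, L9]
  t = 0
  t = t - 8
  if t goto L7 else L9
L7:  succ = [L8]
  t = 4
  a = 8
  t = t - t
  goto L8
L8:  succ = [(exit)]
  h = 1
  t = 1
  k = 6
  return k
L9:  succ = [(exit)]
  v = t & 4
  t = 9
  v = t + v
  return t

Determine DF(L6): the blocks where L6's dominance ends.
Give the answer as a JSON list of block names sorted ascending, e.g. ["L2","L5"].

idom tree: L1←L0 L2←L1 L3←L2 L4←L1 L5←L2 L6←L4 L7←L0 L8←L0 L9←L6
Join-block Dom:
  L1: preds {L0,L2}: {L0} ∩ {L0,L1,L2} = {L0}; idom=L0
  L7: preds {L0,L4,L6}: {L0} ∩ {L0,L1,L4} ∩ {L0,L1,L4,L6} = {L0}; idom=L0
  L8: preds {L3,L7}: {L0,L1,L2,L3} ∩ {L0,L7} = {L0}; idom=L0

DF walk-up:
  L1←L0: walk · to L0
  L1←L2: walk L2→L1 to L0
  L7←L0: walk · to L0
  L7←L4: walk L4→L1 to L0
  L7←L6: walk L6→L4→L1 to L0
  L8←L3: walk L3→L2→L1 to L0
  L8←L7: walk L7 to L0
  L0 → ∅
  L1 → {L1,L7,L8}
  L2 → {L1,L8}
  L3 → {L8}
  L4 → {L7}
  L5 → ∅
  L6 → {L7}
  L7 → {L8}
  L8 → ∅
  L9 → ∅

DF(L6) = ["L7"]

Answer: ["L7"]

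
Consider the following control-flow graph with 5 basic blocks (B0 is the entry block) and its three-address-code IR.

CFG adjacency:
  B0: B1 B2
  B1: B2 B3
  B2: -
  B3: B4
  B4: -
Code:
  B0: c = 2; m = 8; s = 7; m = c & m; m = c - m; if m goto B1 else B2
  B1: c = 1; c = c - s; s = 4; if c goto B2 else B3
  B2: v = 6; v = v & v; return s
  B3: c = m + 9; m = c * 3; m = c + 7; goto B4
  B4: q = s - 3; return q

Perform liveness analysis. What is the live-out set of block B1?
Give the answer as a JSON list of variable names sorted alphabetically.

Per-block:
  B0: def={c,m,s} ue=∅
  B1: def={c,s} ue={s}
  B2: def={v} ue={s}
  B3: def={c,m} ue={m}
  B4: def={q} ue={s}

Liveness:
  B0 li=∅ lo={m,s}
  B1 li={m,s} lo={m,s}
  B2 li={s} lo=∅
  B3 li={m,s} lo={s}
  B4 li={s} lo=∅

live-out(B1) = ["m", "s"]

Answer: ["m", "s"]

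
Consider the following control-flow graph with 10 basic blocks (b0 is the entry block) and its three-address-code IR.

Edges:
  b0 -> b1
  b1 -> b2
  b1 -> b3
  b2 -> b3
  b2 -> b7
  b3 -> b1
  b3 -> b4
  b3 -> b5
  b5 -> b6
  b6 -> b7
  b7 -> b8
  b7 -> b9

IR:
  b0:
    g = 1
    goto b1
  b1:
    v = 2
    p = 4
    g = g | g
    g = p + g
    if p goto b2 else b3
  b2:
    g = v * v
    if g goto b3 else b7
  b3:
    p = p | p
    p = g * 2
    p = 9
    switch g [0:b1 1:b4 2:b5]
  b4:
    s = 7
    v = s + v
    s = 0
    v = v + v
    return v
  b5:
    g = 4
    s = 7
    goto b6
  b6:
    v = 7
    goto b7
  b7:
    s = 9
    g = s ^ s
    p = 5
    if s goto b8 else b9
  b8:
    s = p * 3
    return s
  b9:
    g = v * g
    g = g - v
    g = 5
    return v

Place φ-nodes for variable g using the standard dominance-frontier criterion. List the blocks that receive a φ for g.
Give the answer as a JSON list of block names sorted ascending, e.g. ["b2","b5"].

idom tree: b1←b0 b2←b1 b3←b1 b4←b3 b5←b3 b6←b5 b7←b1 b8←b7 b9←b7
Dom∩ at merges:
  b1: preds {b0,b3}: {b0} ∩ {b0,b1,b3} = {b0}; idom=b0
  b3: preds {b1,b2}: {b0,b1} ∩ {b0,b1,b2} = {b0,b1}; idom=b1
  b7: preds {b2,b6}: {b0,b1,b2} ∩ {b0,b1,b3,b5,b6} = {b0,b1}; idom=b1

DF derivation:
  join b1 pred b0: · stop@b0
  join b1 pred b3: b3→b1 stop@b0
  join b3 pred b1: · stop@b1
  join b3 pred b2: b2 stop@b1
  join b7 pred b2: b2 stop@b1
  join b7 pred b6: b6→b5→b3 stop@b1
  b0: DF=∅
  b1: DF={b1}
  b2: DF={b3,b7}
  b3: DF={b1,b7}
  b4: DF=∅
  b5: DF={b7}
  b6: DF={b7}
  b7: DF=∅
  b8: DF=∅
  b9: DF=∅

φ for g: defs {b0,b1,b2,b5,b7,b9}
  DF⁺ = {b1,b3,b7}

Answer: ["b1", "b3", "b7"]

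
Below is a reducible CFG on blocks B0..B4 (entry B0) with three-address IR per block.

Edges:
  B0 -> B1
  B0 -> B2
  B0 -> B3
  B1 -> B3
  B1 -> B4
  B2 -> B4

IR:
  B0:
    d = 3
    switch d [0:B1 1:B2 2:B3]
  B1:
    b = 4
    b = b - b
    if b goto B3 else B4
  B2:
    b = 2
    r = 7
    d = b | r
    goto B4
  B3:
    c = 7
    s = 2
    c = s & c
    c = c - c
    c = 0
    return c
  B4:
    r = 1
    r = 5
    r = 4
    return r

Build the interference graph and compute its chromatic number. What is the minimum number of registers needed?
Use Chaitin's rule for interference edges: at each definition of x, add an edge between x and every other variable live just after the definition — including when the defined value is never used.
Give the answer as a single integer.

Answer: 2

Analysis:
Per-block:
  B0: def={d} ue=∅
  B1: def={b} ue=∅
  B2: def={b,d,r} ue=∅
  B3: def={c,s} ue=∅
  B4: def={r} ue=∅

Live sets:
  B0 li=∅ lo=∅
  B1 li=∅ lo=∅
  B2 li=∅ lo=∅
  B3 li=∅ lo=∅
  B4 li=∅ lo=∅

Interference:
  b — {r}
  c — {s}
  d — ∅
  r — {b}
  s — {c}

Registers:
  lower bound: {b,r} mutually conflict ⇒ χ ≥ 2
  assign b→R0 c→R0 d→R0 r→R1 s→R1 — no edge inside a register ⇒ χ ≤ 2
  χ = 2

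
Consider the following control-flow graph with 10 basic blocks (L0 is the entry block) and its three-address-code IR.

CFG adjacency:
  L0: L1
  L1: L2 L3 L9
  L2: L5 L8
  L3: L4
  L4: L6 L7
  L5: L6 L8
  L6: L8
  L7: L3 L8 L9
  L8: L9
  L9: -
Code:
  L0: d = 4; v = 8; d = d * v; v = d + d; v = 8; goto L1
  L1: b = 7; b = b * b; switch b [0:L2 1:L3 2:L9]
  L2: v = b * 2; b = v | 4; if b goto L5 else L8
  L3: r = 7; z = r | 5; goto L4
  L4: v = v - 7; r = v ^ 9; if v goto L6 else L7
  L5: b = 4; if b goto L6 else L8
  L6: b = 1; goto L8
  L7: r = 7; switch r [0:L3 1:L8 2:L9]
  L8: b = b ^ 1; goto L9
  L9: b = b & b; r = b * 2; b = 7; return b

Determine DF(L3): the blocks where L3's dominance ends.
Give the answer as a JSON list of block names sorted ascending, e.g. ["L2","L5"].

Answer: ["L3", "L6", "L8", "L9"]

Working:
idom tree: L1←L0 L2←L1 L3←L1 L4←L3 L5←L2 L6←L1 L7←L4 L8←L1 L9←L1
Dom∩ at merges:
  L3: preds {L1,L7}: {L0,L1} ∩ {L0,L1,L3,L4,L7} = {L0,L1}; idom=L1
  L6: preds {L4,L5}: {L0,L1,L3,L4} ∩ {L0,L1,L2,L5} = {L0,L1}; idom=L1
  L8: preds {L2,L5,L6,L7}: {L0,L1,L2} ∩ {L0,L1,L2,L5} ∩ {L0,L1,L6} ∩ {L0,L1,L3,L4,L7} = {L0,L1}; idom=L1
  L9: preds {L1,L7,L8}: {L0,L1} ∩ {L0,L1,L3,L4,L7} ∩ {L0,L1,L8} = {L0,L1}; idom=L1

DF walk-up:
  L3←L1: walk · to L1
  L3←L7: walk L7→L4→L3 to L1
  L6←L4: walk L4→L3 to L1
  L6←L5: walk L5→L2 to L1
  L8←L2: walk L2 to L1
  L8←L5: walk L5→L2 to L1
  L8←L6: walk L6 to L1
  L8←L7: walk L7→L4→L3 to L1
  L9←L1: walk · to L1
  L9←L7: walk L7→L4→L3 to L1
  L9←L8: walk L8 to L1
  L0: DF=∅
  L1: DF=∅
  L2: DF={L6,L8}
  L3: DF={L3,L6,L8,L9}
  L4: DF={L3,L6,L8,L9}
  L5: DF={L6,L8}
  L6: DF={L8}
  L7: DF={L3,L8,L9}
  L8: DF={L9}
  L9: DF=∅

DF(L3) = ["L3", "L6", "L8", "L9"]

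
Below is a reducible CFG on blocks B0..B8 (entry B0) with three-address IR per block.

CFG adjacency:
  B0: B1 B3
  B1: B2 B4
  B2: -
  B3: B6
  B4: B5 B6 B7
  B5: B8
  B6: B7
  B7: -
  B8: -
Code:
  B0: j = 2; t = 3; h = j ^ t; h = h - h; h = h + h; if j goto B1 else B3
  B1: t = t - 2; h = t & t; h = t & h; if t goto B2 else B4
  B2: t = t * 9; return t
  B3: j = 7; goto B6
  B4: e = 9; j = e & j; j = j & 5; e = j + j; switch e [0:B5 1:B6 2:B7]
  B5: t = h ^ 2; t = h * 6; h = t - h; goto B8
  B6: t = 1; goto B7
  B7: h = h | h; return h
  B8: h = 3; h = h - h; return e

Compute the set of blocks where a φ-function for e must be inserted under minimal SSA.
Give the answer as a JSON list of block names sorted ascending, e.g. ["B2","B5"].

idom tree: B1←B0 B2←B1 B3←B0 B4←B1 B5←B4 B6←B0 B7←B0 B8←B5
Dom at joins:
  B6: preds {B3,B4}: {B0,B3} ∩ {B0,B1,B4} = {B0}; idom=B0
  B7: preds {B4,B6}: {B0,B1,B4} ∩ {B0,B6} = {B0}; idom=B0

Frontier:
  B6←B3: walk B3 to B0
  B6←B4: walk B4→B1 to B0
  B7←B4: walk B4→B1 to B0
  B7←B6: walk B6 to B0
  DF(B0)=∅
  DF(B1)={B6,B7}
  DF(B2)=∅
  DF(B3)={B6}
  DF(B4)={B6,B7}
  DF(B5)=∅
  DF(B6)={B7}
  DF(B7)=∅
  DF(B8)=∅

φ for e: defs {B4}
  DF⁺ = {B6,B7}

Answer: ["B6", "B7"]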